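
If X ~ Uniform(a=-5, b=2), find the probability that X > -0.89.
0.412857

We have X ~ Uniform(a=-5, b=2).

P(X > -0.89) = 1 - P(X ≤ -0.89)
                = 1 - F(-0.89)
                = 1 - 0.587143
                = 0.412857

So there's approximately a 41.3% chance that X exceeds -0.89.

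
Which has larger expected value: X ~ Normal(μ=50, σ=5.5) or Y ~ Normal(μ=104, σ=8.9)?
Y has larger mean (104.0000 > 50.0000)

Compute the expected value for each distribution:

X ~ Normal(μ=50, σ=5.5):
E[X] = 50.0000

Y ~ Normal(μ=104, σ=8.9):
E[Y] = 104.0000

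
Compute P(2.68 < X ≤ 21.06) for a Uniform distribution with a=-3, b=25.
0.656429

We have X ~ Uniform(a=-3, b=25).

To find P(2.68 < X ≤ 21.06), we use:
P(2.68 < X ≤ 21.06) = P(X ≤ 21.06) - P(X ≤ 2.68)
                 = F(21.06) - F(2.68)
                 = 0.859286 - 0.202857
                 = 0.656429

So there's approximately a 65.6% chance that X falls in this range.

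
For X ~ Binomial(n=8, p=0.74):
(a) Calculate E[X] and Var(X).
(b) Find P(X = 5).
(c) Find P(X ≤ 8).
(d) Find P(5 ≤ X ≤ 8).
(a) E[X] = 5.9200, Var(X) = 1.5392
(b) P(X = 5) = 0.218407
(c) P(X ≤ 8) = 1.000000
(d) P(5 ≤ X ≤ 8) = 0.871883

We have X ~ Binomial(n=8, p=0.74).

(a) Moments:
E[X] = 5.9200
Var(X) = 1.5392
σ = √Var(X) = 1.2406

(b) Point probability using PMF:
P(X = 5) = 0.218407

(c) Cumulative probability using CDF:
P(X ≤ 8) = F(8) = 1.000000

(d) Range probability:
P(5 ≤ X ≤ 8) = P(X ≤ 8) - P(X ≤ 4)
                   = F(8) - F(4)
                   = 1.000000 - 0.128117
                   = 0.871883

This means approximately 87.2% of outcomes fall in the interval [5, 8].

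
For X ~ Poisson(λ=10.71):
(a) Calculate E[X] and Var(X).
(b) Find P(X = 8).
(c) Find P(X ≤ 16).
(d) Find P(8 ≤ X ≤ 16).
(a) E[X] = 10.7100, Var(X) = 10.7100
(b) P(X = 8) = 0.095830
(c) P(X ≤ 16) = 0.954023
(d) P(8 ≤ X ≤ 16) = 0.791098

We have X ~ Poisson(λ=10.71).

(a) Moments:
E[X] = 10.7100
Var(X) = 10.7100
σ = √Var(X) = 3.2726

(b) Point probability using PMF:
P(X = 8) = 0.095830

(c) Cumulative probability using CDF:
P(X ≤ 16) = F(16) = 0.954023

(d) Range probability:
P(8 ≤ X ≤ 16) = P(X ≤ 16) - P(X ≤ 7)
                   = F(16) - F(7)
                   = 0.954023 - 0.162925
                   = 0.791098

This means approximately 79.1% of outcomes fall in the interval [8, 16].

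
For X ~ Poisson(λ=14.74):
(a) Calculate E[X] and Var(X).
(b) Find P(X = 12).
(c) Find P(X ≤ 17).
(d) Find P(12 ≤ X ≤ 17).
(a) E[X] = 14.7400, Var(X) = 14.7400
(b) P(X = 12) = 0.087123
(c) P(X ≤ 17) = 0.770494
(d) P(12 ≤ X ≤ 17) = 0.567906

We have X ~ Poisson(λ=14.74).

(a) Moments:
E[X] = 14.7400
Var(X) = 14.7400
σ = √Var(X) = 3.8393

(b) Point probability using PMF:
P(X = 12) = 0.087123

(c) Cumulative probability using CDF:
P(X ≤ 17) = F(17) = 0.770494

(d) Range probability:
P(12 ≤ X ≤ 17) = P(X ≤ 17) - P(X ≤ 11)
                   = F(17) - F(11)
                   = 0.770494 - 0.202588
                   = 0.567906

This means approximately 56.8% of outcomes fall in the interval [12, 17].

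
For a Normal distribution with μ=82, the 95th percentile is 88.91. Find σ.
σ = 4.2010

For X ~ Normal(μ, σ), the p-th percentile satisfies x = μ + z_p × σ,
where z_p = Φ⁻¹(p) is the standard normal quantile.

Step 1: z_{0.95} = Φ⁻¹(0.95) = 1.6449

Step 2: Solve for σ:
88.91 = 82 + 1.6449 × σ
σ = (88.91 - 82) / 1.6449
σ = 6.91 / 1.6449
σ = 4.2010

Verification: μ + z × σ = 82 + 1.6449 × 4.2010 = 88.91 ✓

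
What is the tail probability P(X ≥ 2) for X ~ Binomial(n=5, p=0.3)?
0.471780

We have X ~ Binomial(n=5, p=0.3).

For discrete distributions, P(X ≥ 2) = 1 - P(X ≤ 1).

P(X ≤ 1) = 0.528220
P(X ≥ 2) = 1 - 0.528220 = 0.471780

So there's approximately a 47.2% chance that X is at least 2.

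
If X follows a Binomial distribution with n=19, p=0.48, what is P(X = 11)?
0.125921

We have X ~ Binomial(n=19, p=0.48).

For a Binomial distribution, the PMF gives us the probability of each outcome.

Using the PMF formula:
P(X = 11) = 0.125921

Rounded to 4 decimal places: 0.1259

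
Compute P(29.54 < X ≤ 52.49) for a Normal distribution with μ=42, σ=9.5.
0.770418

We have X ~ Normal(μ=42, σ=9.5).

To find P(29.54 < X ≤ 52.49), we use:
P(29.54 < X ≤ 52.49) = P(X ≤ 52.49) - P(X ≤ 29.54)
                 = F(52.49) - F(29.54)
                 = 0.865249 - 0.094831
                 = 0.770418

So there's approximately a 77.0% chance that X falls in this range.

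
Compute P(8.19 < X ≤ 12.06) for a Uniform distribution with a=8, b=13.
0.774000

We have X ~ Uniform(a=8, b=13).

To find P(8.19 < X ≤ 12.06), we use:
P(8.19 < X ≤ 12.06) = P(X ≤ 12.06) - P(X ≤ 8.19)
                 = F(12.06) - F(8.19)
                 = 0.812000 - 0.038000
                 = 0.774000

So there's approximately a 77.4% chance that X falls in this range.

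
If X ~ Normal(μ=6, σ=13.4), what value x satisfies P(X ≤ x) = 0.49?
5.6641

We have X ~ Normal(μ=6, σ=13.4).

We want to find x such that P(X ≤ x) = 0.49.

This is the 49th percentile, which means 49% of values fall below this point.

Using the inverse CDF (quantile function):
x = F⁻¹(0.49) = 5.6641

Verification: P(X ≤ 5.6641) = 0.49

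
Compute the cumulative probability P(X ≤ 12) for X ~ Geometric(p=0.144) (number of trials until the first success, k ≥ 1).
0.845231

We have X ~ Geometric(p=0.144) (number of trials until the first success, k ≥ 1).

The CDF gives us P(X ≤ k).

Using the CDF:
P(X ≤ 12) = 0.845231

This means there's approximately a 84.5% chance that X is at most 12.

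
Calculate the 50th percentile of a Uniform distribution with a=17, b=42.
29.5000

We have X ~ Uniform(a=17, b=42).

We want to find x such that P(X ≤ x) = 0.5.

This is the 50th percentile, which means 50% of values fall below this point.

Using the inverse CDF (quantile function):
x = F⁻¹(0.5) = 29.5000

Verification: P(X ≤ 29.5000) = 0.5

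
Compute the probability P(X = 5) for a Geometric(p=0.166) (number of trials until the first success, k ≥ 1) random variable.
0.080310

We have X ~ Geometric(p=0.166) (number of trials until the first success, k ≥ 1).

For a Geometric distribution, the PMF gives us the probability of each outcome.

Using the PMF formula:
P(X = 5) = 0.080310

Rounded to 4 decimal places: 0.0803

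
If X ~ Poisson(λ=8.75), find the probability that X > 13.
0.061951

We have X ~ Poisson(λ=8.75).

P(X > 13) = 1 - P(X ≤ 13)
                = 1 - F(13)
                = 1 - 0.938049
                = 0.061951

So there's approximately a 6.2% chance that X exceeds 13.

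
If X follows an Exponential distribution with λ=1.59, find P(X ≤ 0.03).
0.046580

We have X ~ Exponential(λ=1.59).

The CDF gives us P(X ≤ k).

Using the CDF:
P(X ≤ 0.03) = 0.046580

This means there's approximately a 4.7% chance that X is at most 0.03.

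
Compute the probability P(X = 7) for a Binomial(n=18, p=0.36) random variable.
0.184014

We have X ~ Binomial(n=18, p=0.36).

For a Binomial distribution, the PMF gives us the probability of each outcome.

Using the PMF formula:
P(X = 7) = 0.184014

Rounded to 4 decimal places: 0.1840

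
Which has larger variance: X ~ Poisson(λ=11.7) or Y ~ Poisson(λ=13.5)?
Y has larger variance (13.5000 > 11.7000)

Compute the variance for each distribution:

X ~ Poisson(λ=11.7):
Var(X) = 11.7000

Y ~ Poisson(λ=13.5):
Var(Y) = 13.5000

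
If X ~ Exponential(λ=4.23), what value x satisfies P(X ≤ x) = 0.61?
0.2226

We have X ~ Exponential(λ=4.23).

We want to find x such that P(X ≤ x) = 0.61.

This is the 61st percentile, which means 61% of values fall below this point.

Using the inverse CDF (quantile function):
x = F⁻¹(0.61) = 0.2226

Verification: P(X ≤ 0.2226) = 0.61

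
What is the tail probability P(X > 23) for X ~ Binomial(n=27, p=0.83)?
0.303047

We have X ~ Binomial(n=27, p=0.83).

P(X > 23) = 1 - P(X ≤ 23)
                = 1 - F(23)
                = 1 - 0.696953
                = 0.303047

So there's approximately a 30.3% chance that X exceeds 23.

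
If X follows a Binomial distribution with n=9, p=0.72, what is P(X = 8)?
0.181995

We have X ~ Binomial(n=9, p=0.72).

For a Binomial distribution, the PMF gives us the probability of each outcome.

Using the PMF formula:
P(X = 8) = 0.181995

Rounded to 4 decimal places: 0.1820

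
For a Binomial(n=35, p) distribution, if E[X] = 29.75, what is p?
p = 0.85

For a Binomial(n, p) distribution:
E[X] = n × p

Given n = 35 and E[X] = 29.75:
29.75 = 35 × p
p = 29.75 / 35 = 0.85

Verification: Binomial(35, 0.85) has E[X] = 29.75 ✓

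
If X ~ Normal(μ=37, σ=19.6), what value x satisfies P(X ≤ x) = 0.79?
52.8059

We have X ~ Normal(μ=37, σ=19.6).

We want to find x such that P(X ≤ x) = 0.79.

This is the 79th percentile, which means 79% of values fall below this point.

Using the inverse CDF (quantile function):
x = F⁻¹(0.79) = 52.8059

Verification: P(X ≤ 52.8059) = 0.79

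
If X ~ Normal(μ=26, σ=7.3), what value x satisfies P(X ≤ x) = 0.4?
24.1506

We have X ~ Normal(μ=26, σ=7.3).

We want to find x such that P(X ≤ x) = 0.4.

This is the 40th percentile, which means 40% of values fall below this point.

Using the inverse CDF (quantile function):
x = F⁻¹(0.4) = 24.1506

Verification: P(X ≤ 24.1506) = 0.4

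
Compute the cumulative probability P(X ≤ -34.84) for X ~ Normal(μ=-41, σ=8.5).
0.765684

We have X ~ Normal(μ=-41, σ=8.5).

The CDF gives us P(X ≤ k).

Using the CDF:
P(X ≤ -34.84) = 0.765684

This means there's approximately a 76.6% chance that X is at most -34.84.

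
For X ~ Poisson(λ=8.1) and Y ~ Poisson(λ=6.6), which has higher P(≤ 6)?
Y has higher probability (P(Y ≤ 6) = 0.5108 > P(X ≤ 6) = 0.3013)

Compute P(≤ 6) for each distribution:

X ~ Poisson(λ=8.1):
P(X ≤ 6) = 0.3013

Y ~ Poisson(λ=6.6):
P(Y ≤ 6) = 0.5108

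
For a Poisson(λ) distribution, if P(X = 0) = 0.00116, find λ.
λ = 6.7593

For a Poisson(λ) distribution, the PMF at 0 is:
P(X = 0) = λ^0 e^(-λ) / 0! = e^(-λ)

Given P(X = 0) = 0.00116:
e^(-λ) = 0.00116
-λ = ln(0.00116)
λ = -ln(0.00116) = 6.7593

Verification: e^(-6.7593) = 0.00116 ✓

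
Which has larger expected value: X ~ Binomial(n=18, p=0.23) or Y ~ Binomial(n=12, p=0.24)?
X has larger mean (4.1400 > 2.8800)

Compute the expected value for each distribution:

X ~ Binomial(n=18, p=0.23):
E[X] = 4.1400

Y ~ Binomial(n=12, p=0.24):
E[Y] = 2.8800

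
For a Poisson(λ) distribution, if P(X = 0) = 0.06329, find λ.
λ = 2.7600

For a Poisson(λ) distribution, the PMF at 0 is:
P(X = 0) = λ^0 e^(-λ) / 0! = e^(-λ)

Given P(X = 0) = 0.06329:
e^(-λ) = 0.06329
-λ = ln(0.06329)
λ = -ln(0.06329) = 2.7600

Verification: e^(-2.7600) = 0.06329 ✓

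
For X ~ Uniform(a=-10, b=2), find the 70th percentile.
-1.6000

We have X ~ Uniform(a=-10, b=2).

We want to find x such that P(X ≤ x) = 0.7.

This is the 70th percentile, which means 70% of values fall below this point.

Using the inverse CDF (quantile function):
x = F⁻¹(0.7) = -1.6000

Verification: P(X ≤ -1.6000) = 0.7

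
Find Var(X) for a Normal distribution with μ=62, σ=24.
576.0000

We have X ~ Normal(μ=62, σ=24).

For a Normal distribution with μ=62, σ=24:
Var(X) = 576.0000

The variance measures the spread of the distribution around the mean.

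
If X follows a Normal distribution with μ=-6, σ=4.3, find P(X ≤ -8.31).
0.295562

We have X ~ Normal(μ=-6, σ=4.3).

The CDF gives us P(X ≤ k).

Using the CDF:
P(X ≤ -8.31) = 0.295562

This means there's approximately a 29.6% chance that X is at most -8.31.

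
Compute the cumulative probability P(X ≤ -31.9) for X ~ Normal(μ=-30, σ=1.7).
0.131859

We have X ~ Normal(μ=-30, σ=1.7).

The CDF gives us P(X ≤ k).

Using the CDF:
P(X ≤ -31.9) = 0.131859

This means there's approximately a 13.2% chance that X is at most -31.9.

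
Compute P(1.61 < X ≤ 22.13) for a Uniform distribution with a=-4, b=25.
0.707586

We have X ~ Uniform(a=-4, b=25).

To find P(1.61 < X ≤ 22.13), we use:
P(1.61 < X ≤ 22.13) = P(X ≤ 22.13) - P(X ≤ 1.61)
                 = F(22.13) - F(1.61)
                 = 0.901034 - 0.193448
                 = 0.707586

So there's approximately a 70.8% chance that X falls in this range.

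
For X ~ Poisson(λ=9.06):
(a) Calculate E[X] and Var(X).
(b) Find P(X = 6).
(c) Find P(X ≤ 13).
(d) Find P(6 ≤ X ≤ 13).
(a) E[X] = 9.0600, Var(X) = 9.0600
(b) P(X = 6) = 0.089275
(c) P(X ≤ 13) = 0.923086
(d) P(6 ≤ X ≤ 13) = 0.810991

We have X ~ Poisson(λ=9.06).

(a) Moments:
E[X] = 9.0600
Var(X) = 9.0600
σ = √Var(X) = 3.0100

(b) Point probability using PMF:
P(X = 6) = 0.089275

(c) Cumulative probability using CDF:
P(X ≤ 13) = F(13) = 0.923086

(d) Range probability:
P(6 ≤ X ≤ 13) = P(X ≤ 13) - P(X ≤ 5)
                   = F(13) - F(5)
                   = 0.923086 - 0.112095
                   = 0.810991

This means approximately 81.1% of outcomes fall in the interval [6, 13].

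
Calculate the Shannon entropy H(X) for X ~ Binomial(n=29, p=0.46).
2.4060 nats

We have X ~ Binomial(n=29, p=0.46).

The Shannon entropy measures the uncertainty or information content of the distribution.

For a Binomial distribution with n=29, p=0.46:
H(X) = 2.4060 nats

(In bits, this would be 3.4712 bits.)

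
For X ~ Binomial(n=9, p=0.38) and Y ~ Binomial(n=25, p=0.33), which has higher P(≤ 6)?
X has higher probability (P(X ≤ 6) = 0.9816 > P(Y ≤ 6) = 0.2321)

Compute P(≤ 6) for each distribution:

X ~ Binomial(n=9, p=0.38):
P(X ≤ 6) = 0.9816

Y ~ Binomial(n=25, p=0.33):
P(Y ≤ 6) = 0.2321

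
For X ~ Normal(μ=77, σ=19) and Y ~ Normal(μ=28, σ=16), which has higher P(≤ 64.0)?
Y has higher probability (P(Y ≤ 64.0) = 0.9878 > P(X ≤ 64.0) = 0.2469)

Compute P(≤ 64.0) for each distribution:

X ~ Normal(μ=77, σ=19):
P(X ≤ 64.0) = 0.2469

Y ~ Normal(μ=28, σ=16):
P(Y ≤ 64.0) = 0.9878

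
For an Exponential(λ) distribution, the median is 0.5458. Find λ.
λ = 1.2700

For X ~ Exponential(λ), the CDF is F(x) = 1 - e^(-λx).
The median m satisfies F(m) = 0.5:
1 - e^(-λm) = 0.5
e^(-λm) = 0.5
λm = ln(2)
m = ln(2) / λ

Given m = 0.5458:
λ = ln(2) / 0.5458 = 0.693147 / 0.5458 = 1.2700

Verification: ln(2) / 1.2700 = 0.5458 ✓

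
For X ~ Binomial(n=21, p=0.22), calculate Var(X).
3.6036

We have X ~ Binomial(n=21, p=0.22).

For a Binomial distribution with n=21, p=0.22:
Var(X) = 3.6036

The variance measures the spread of the distribution around the mean.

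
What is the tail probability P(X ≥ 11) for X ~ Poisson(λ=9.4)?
0.342356

We have X ~ Poisson(λ=9.4).

For discrete distributions, P(X ≥ 11) = 1 - P(X ≤ 10).

P(X ≤ 10) = 0.657644
P(X ≥ 11) = 1 - 0.657644 = 0.342356

So there's approximately a 34.2% chance that X is at least 11.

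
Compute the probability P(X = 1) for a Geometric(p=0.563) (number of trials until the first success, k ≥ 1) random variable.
0.563000

We have X ~ Geometric(p=0.563) (number of trials until the first success, k ≥ 1).

For a Geometric distribution, the PMF gives us the probability of each outcome.

Using the PMF formula:
P(X = 1) = 0.563000

Rounded to 4 decimal places: 0.5630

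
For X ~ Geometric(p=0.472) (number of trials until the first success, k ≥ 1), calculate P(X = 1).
0.472000

We have X ~ Geometric(p=0.472) (number of trials until the first success, k ≥ 1).

For a Geometric distribution, the PMF gives us the probability of each outcome.

Using the PMF formula:
P(X = 1) = 0.472000

Rounded to 4 decimal places: 0.4720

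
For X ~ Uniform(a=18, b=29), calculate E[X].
23.5000

We have X ~ Uniform(a=18, b=29).

For a Uniform distribution with a=18, b=29:
E[X] = 23.5000

This is the expected (average) value of X.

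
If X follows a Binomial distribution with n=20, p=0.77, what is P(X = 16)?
0.207041

We have X ~ Binomial(n=20, p=0.77).

For a Binomial distribution, the PMF gives us the probability of each outcome.

Using the PMF formula:
P(X = 16) = 0.207041

Rounded to 4 decimal places: 0.2070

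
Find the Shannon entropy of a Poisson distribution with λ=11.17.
2.6177 nats

We have X ~ Poisson(λ=11.17).

The Shannon entropy measures the uncertainty or information content of the distribution.

For a Poisson distribution with λ=11.17:
H(X) = 2.6177 nats

(In bits, this would be 3.7766 bits.)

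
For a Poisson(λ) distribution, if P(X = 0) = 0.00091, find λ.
λ = 7.0021

For a Poisson(λ) distribution, the PMF at 0 is:
P(X = 0) = λ^0 e^(-λ) / 0! = e^(-λ)

Given P(X = 0) = 0.00091:
e^(-λ) = 0.00091
-λ = ln(0.00091)
λ = -ln(0.00091) = 7.0021

Verification: e^(-7.0021) = 0.00091 ✓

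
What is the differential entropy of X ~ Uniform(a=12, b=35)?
3.1355 nats

We have X ~ Uniform(a=12, b=35).

The differential entropy measures the uncertainty or information content of the distribution.

For a Uniform distribution with a=12, b=35:
h(X) = 3.1355 nats

(In bits, this would be 4.5236 bits.)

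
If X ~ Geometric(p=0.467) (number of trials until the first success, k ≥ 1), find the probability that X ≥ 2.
0.533000

We have X ~ Geometric(p=0.467) (number of trials until the first success, k ≥ 1).

For discrete distributions, P(X ≥ 2) = 1 - P(X ≤ 1).

P(X ≤ 1) = 0.467000
P(X ≥ 2) = 1 - 0.467000 = 0.533000

So there's approximately a 53.3% chance that X is at least 2.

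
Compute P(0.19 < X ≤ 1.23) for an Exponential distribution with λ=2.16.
0.593212

We have X ~ Exponential(λ=2.16).

To find P(0.19 < X ≤ 1.23), we use:
P(0.19 < X ≤ 1.23) = P(X ≤ 1.23) - P(X ≤ 0.19)
                 = F(1.23) - F(0.19)
                 = 0.929828 - 0.336615
                 = 0.593212

So there's approximately a 59.3% chance that X falls in this range.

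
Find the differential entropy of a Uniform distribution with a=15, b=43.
3.3322 nats

We have X ~ Uniform(a=15, b=43).

The differential entropy measures the uncertainty or information content of the distribution.

For a Uniform distribution with a=15, b=43:
h(X) = 3.3322 nats

(In bits, this would be 4.8074 bits.)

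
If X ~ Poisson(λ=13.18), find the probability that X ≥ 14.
0.446736

We have X ~ Poisson(λ=13.18).

For discrete distributions, P(X ≥ 14) = 1 - P(X ≤ 13).

P(X ≤ 13) = 0.553264
P(X ≥ 14) = 1 - 0.553264 = 0.446736

So there's approximately a 44.7% chance that X is at least 14.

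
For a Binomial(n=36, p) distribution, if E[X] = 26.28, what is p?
p = 0.73

For a Binomial(n, p) distribution:
E[X] = n × p

Given n = 36 and E[X] = 26.28:
26.28 = 36 × p
p = 26.28 / 36 = 0.73

Verification: Binomial(36, 0.73) has E[X] = 26.28 ✓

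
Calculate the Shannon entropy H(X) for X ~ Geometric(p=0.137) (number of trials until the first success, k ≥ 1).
2.9159 nats

We have X ~ Geometric(p=0.137) (number of trials until the first success, k ≥ 1).

The Shannon entropy measures the uncertainty or information content of the distribution.

For a Geometric distribution with p=0.137 (number of trials until the first success, k ≥ 1):
H(X) = 2.9159 nats

(In bits, this would be 4.2068 bits.)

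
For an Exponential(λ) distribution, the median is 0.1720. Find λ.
λ = 4.0299

For X ~ Exponential(λ), the CDF is F(x) = 1 - e^(-λx).
The median m satisfies F(m) = 0.5:
1 - e^(-λm) = 0.5
e^(-λm) = 0.5
λm = ln(2)
m = ln(2) / λ

Given m = 0.1720:
λ = ln(2) / 0.1720 = 0.693147 / 0.1720 = 4.0299

Verification: ln(2) / 4.0299 = 0.1720 ✓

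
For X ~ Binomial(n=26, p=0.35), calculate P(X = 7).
0.118011

We have X ~ Binomial(n=26, p=0.35).

For a Binomial distribution, the PMF gives us the probability of each outcome.

Using the PMF formula:
P(X = 7) = 0.118011

Rounded to 4 decimal places: 0.1180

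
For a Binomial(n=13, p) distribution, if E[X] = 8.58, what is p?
p = 0.66

For a Binomial(n, p) distribution:
E[X] = n × p

Given n = 13 and E[X] = 8.58:
8.58 = 13 × p
p = 8.58 / 13 = 0.66

Verification: Binomial(13, 0.66) has E[X] = 8.58 ✓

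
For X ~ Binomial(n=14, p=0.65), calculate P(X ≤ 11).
0.916073

We have X ~ Binomial(n=14, p=0.65).

The CDF gives us P(X ≤ k).

Using the CDF:
P(X ≤ 11) = 0.916073

This means there's approximately a 91.6% chance that X is at most 11.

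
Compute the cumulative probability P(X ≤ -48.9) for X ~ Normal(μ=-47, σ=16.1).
0.453029

We have X ~ Normal(μ=-47, σ=16.1).

The CDF gives us P(X ≤ k).

Using the CDF:
P(X ≤ -48.9) = 0.453029

This means there's approximately a 45.3% chance that X is at most -48.9.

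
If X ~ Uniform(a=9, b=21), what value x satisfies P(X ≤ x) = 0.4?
13.8000

We have X ~ Uniform(a=9, b=21).

We want to find x such that P(X ≤ x) = 0.4.

This is the 40th percentile, which means 40% of values fall below this point.

Using the inverse CDF (quantile function):
x = F⁻¹(0.4) = 13.8000

Verification: P(X ≤ 13.8000) = 0.4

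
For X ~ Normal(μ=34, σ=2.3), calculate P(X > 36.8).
0.111728

We have X ~ Normal(μ=34, σ=2.3).

P(X > 36.8) = 1 - P(X ≤ 36.8)
                = 1 - F(36.8)
                = 1 - 0.888272
                = 0.111728

So there's approximately a 11.2% chance that X exceeds 36.8.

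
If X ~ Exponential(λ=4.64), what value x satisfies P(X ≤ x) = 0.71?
0.2668

We have X ~ Exponential(λ=4.64).

We want to find x such that P(X ≤ x) = 0.71.

This is the 71st percentile, which means 71% of values fall below this point.

Using the inverse CDF (quantile function):
x = F⁻¹(0.71) = 0.2668

Verification: P(X ≤ 0.2668) = 0.71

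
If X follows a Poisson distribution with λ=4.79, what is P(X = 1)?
0.039817

We have X ~ Poisson(λ=4.79).

For a Poisson distribution, the PMF gives us the probability of each outcome.

Using the PMF formula:
P(X = 1) = 0.039817

Rounded to 4 decimal places: 0.0398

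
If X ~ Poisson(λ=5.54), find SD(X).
2.3537

We have X ~ Poisson(λ=5.54).

For a Poisson distribution with λ=5.54:
σ = √Var(X) = 2.3537

The standard deviation is the square root of the variance.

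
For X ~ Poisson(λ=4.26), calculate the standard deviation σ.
2.0640

We have X ~ Poisson(λ=4.26).

For a Poisson distribution with λ=4.26:
σ = √Var(X) = 2.0640

The standard deviation is the square root of the variance.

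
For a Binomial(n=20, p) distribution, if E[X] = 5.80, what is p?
p = 0.29

For a Binomial(n, p) distribution:
E[X] = n × p

Given n = 20 and E[X] = 5.80:
5.80 = 20 × p
p = 5.80 / 20 = 0.29

Verification: Binomial(20, 0.29) has E[X] = 5.80 ✓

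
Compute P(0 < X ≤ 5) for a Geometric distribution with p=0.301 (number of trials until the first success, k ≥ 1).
0.833127

We have X ~ Geometric(p=0.301) (number of trials until the first success, k ≥ 1).

To find P(0 < X ≤ 5), we use:
P(0 < X ≤ 5) = P(X ≤ 5) - P(X ≤ 0)
                 = F(5) - F(0)
                 = 0.833127 - 0.000000
                 = 0.833127

So there's approximately a 83.3% chance that X falls in this range.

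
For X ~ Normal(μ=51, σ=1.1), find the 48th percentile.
50.9448

We have X ~ Normal(μ=51, σ=1.1).

We want to find x such that P(X ≤ x) = 0.48.

This is the 48th percentile, which means 48% of values fall below this point.

Using the inverse CDF (quantile function):
x = F⁻¹(0.48) = 50.9448

Verification: P(X ≤ 50.9448) = 0.48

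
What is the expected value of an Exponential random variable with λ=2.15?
0.4651

We have X ~ Exponential(λ=2.15).

For an Exponential distribution with λ=2.15:
E[X] = 0.4651

This is the expected (average) value of X.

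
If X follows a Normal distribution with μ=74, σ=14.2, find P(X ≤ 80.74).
0.682481

We have X ~ Normal(μ=74, σ=14.2).

The CDF gives us P(X ≤ k).

Using the CDF:
P(X ≤ 80.74) = 0.682481

This means there's approximately a 68.2% chance that X is at most 80.74.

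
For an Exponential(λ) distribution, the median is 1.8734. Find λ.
λ = 0.3700

For X ~ Exponential(λ), the CDF is F(x) = 1 - e^(-λx).
The median m satisfies F(m) = 0.5:
1 - e^(-λm) = 0.5
e^(-λm) = 0.5
λm = ln(2)
m = ln(2) / λ

Given m = 1.8734:
λ = ln(2) / 1.8734 = 0.693147 / 1.8734 = 0.3700

Verification: ln(2) / 0.3700 = 1.8734 ✓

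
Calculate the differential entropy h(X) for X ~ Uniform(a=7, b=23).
2.7726 nats

We have X ~ Uniform(a=7, b=23).

The differential entropy measures the uncertainty or information content of the distribution.

For a Uniform distribution with a=7, b=23:
h(X) = 2.7726 nats

(In bits, this would be 4.0000 bits.)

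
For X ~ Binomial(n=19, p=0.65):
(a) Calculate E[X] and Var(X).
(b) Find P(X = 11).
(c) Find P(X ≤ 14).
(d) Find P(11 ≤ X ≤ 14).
(a) E[X] = 12.3500, Var(X) = 4.3225
(b) P(X = 11) = 0.148939
(c) P(X ≤ 14) = 0.850004
(d) P(11 ≤ X ≤ 14) = 0.664510

We have X ~ Binomial(n=19, p=0.65).

(a) Moments:
E[X] = 12.3500
Var(X) = 4.3225
σ = √Var(X) = 2.0791

(b) Point probability using PMF:
P(X = 11) = 0.148939

(c) Cumulative probability using CDF:
P(X ≤ 14) = F(14) = 0.850004

(d) Range probability:
P(11 ≤ X ≤ 14) = P(X ≤ 14) - P(X ≤ 10)
                   = F(14) - F(10)
                   = 0.850004 - 0.185494
                   = 0.664510

This means approximately 66.5% of outcomes fall in the interval [11, 14].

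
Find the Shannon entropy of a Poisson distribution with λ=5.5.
2.2541 nats

We have X ~ Poisson(λ=5.5).

The Shannon entropy measures the uncertainty or information content of the distribution.

For a Poisson distribution with λ=5.5:
H(X) = 2.2541 nats

(In bits, this would be 3.2520 bits.)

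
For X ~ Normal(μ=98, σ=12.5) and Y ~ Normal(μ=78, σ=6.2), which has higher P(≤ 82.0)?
Y has higher probability (P(Y ≤ 82.0) = 0.7406 > P(X ≤ 82.0) = 0.1003)

Compute P(≤ 82.0) for each distribution:

X ~ Normal(μ=98, σ=12.5):
P(X ≤ 82.0) = 0.1003

Y ~ Normal(μ=78, σ=6.2):
P(Y ≤ 82.0) = 0.7406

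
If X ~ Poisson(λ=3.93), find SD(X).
1.9824

We have X ~ Poisson(λ=3.93).

For a Poisson distribution with λ=3.93:
σ = √Var(X) = 1.9824

The standard deviation is the square root of the variance.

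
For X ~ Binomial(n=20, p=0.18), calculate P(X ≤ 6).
0.946327

We have X ~ Binomial(n=20, p=0.18).

The CDF gives us P(X ≤ k).

Using the CDF:
P(X ≤ 6) = 0.946327

This means there's approximately a 94.6% chance that X is at most 6.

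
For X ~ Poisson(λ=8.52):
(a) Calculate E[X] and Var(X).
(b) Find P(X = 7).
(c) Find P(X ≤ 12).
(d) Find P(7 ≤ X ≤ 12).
(a) E[X] = 8.5200, Var(X) = 8.5200
(b) P(X = 7) = 0.128961
(c) P(X ≤ 12) = 0.907870
(d) P(7 ≤ X ≤ 12) = 0.653817

We have X ~ Poisson(λ=8.52).

(a) Moments:
E[X] = 8.5200
Var(X) = 8.5200
σ = √Var(X) = 2.9189

(b) Point probability using PMF:
P(X = 7) = 0.128961

(c) Cumulative probability using CDF:
P(X ≤ 12) = F(12) = 0.907870

(d) Range probability:
P(7 ≤ X ≤ 12) = P(X ≤ 12) - P(X ≤ 6)
                   = F(12) - F(6)
                   = 0.907870 - 0.254053
                   = 0.653817

This means approximately 65.4% of outcomes fall in the interval [7, 12].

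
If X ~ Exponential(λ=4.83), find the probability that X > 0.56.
0.066884

We have X ~ Exponential(λ=4.83).

P(X > 0.56) = 1 - P(X ≤ 0.56)
                = 1 - F(0.56)
                = 1 - 0.933116
                = 0.066884

So there's approximately a 6.7% chance that X exceeds 0.56.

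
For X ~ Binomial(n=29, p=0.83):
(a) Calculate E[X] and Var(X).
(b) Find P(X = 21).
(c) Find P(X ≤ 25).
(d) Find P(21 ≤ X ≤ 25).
(a) E[X] = 24.0700, Var(X) = 4.0919
(b) P(X = 21) = 0.059828
(c) P(X ≤ 25) = 0.750813
(d) P(21 ≤ X ≤ 25) = 0.704650

We have X ~ Binomial(n=29, p=0.83).

(a) Moments:
E[X] = 24.0700
Var(X) = 4.0919
σ = √Var(X) = 2.0228

(b) Point probability using PMF:
P(X = 21) = 0.059828

(c) Cumulative probability using CDF:
P(X ≤ 25) = F(25) = 0.750813

(d) Range probability:
P(21 ≤ X ≤ 25) = P(X ≤ 25) - P(X ≤ 20)
                   = F(25) - F(20)
                   = 0.750813 - 0.046163
                   = 0.704650

This means approximately 70.5% of outcomes fall in the interval [21, 25].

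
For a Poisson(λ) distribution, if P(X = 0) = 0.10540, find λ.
λ = 2.2500

For a Poisson(λ) distribution, the PMF at 0 is:
P(X = 0) = λ^0 e^(-λ) / 0! = e^(-λ)

Given P(X = 0) = 0.10540:
e^(-λ) = 0.10540
-λ = ln(0.10540)
λ = -ln(0.10540) = 2.2500

Verification: e^(-2.2500) = 0.10540 ✓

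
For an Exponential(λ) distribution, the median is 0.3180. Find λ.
λ = 2.1797

For X ~ Exponential(λ), the CDF is F(x) = 1 - e^(-λx).
The median m satisfies F(m) = 0.5:
1 - e^(-λm) = 0.5
e^(-λm) = 0.5
λm = ln(2)
m = ln(2) / λ

Given m = 0.3180:
λ = ln(2) / 0.3180 = 0.693147 / 0.3180 = 2.1797

Verification: ln(2) / 2.1797 = 0.3180 ✓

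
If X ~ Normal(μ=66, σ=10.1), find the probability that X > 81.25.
0.065534

We have X ~ Normal(μ=66, σ=10.1).

P(X > 81.25) = 1 - P(X ≤ 81.25)
                = 1 - F(81.25)
                = 1 - 0.934466
                = 0.065534

So there's approximately a 6.6% chance that X exceeds 81.25.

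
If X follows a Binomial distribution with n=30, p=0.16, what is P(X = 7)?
0.099083

We have X ~ Binomial(n=30, p=0.16).

For a Binomial distribution, the PMF gives us the probability of each outcome.

Using the PMF formula:
P(X = 7) = 0.099083

Rounded to 4 decimal places: 0.0991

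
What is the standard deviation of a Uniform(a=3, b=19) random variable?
4.6188

We have X ~ Uniform(a=3, b=19).

For a Uniform distribution with a=3, b=19:
σ = √Var(X) = 4.6188

The standard deviation is the square root of the variance.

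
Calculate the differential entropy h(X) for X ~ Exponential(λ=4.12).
-0.4159 nats

We have X ~ Exponential(λ=4.12).

The differential entropy measures the uncertainty or information content of the distribution.

For an Exponential distribution with λ=4.12:
h(X) = -0.4159 nats

(In bits, this would be -0.5999 bits.)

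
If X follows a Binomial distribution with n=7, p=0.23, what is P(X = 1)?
0.335560

We have X ~ Binomial(n=7, p=0.23).

For a Binomial distribution, the PMF gives us the probability of each outcome.

Using the PMF formula:
P(X = 1) = 0.335560

Rounded to 4 decimal places: 0.3356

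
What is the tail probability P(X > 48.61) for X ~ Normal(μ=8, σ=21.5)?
0.029457

We have X ~ Normal(μ=8, σ=21.5).

P(X > 48.61) = 1 - P(X ≤ 48.61)
                = 1 - F(48.61)
                = 1 - 0.970543
                = 0.029457

So there's approximately a 2.9% chance that X exceeds 48.61.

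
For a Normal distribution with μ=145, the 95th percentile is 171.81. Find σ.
σ = 16.2993

For X ~ Normal(μ, σ), the p-th percentile satisfies x = μ + z_p × σ,
where z_p = Φ⁻¹(p) is the standard normal quantile.

Step 1: z_{0.95} = Φ⁻¹(0.95) = 1.6449

Step 2: Solve for σ:
171.81 = 145 + 1.6449 × σ
σ = (171.81 - 145) / 1.6449
σ = 26.81 / 1.6449
σ = 16.2993

Verification: μ + z × σ = 145 + 1.6449 × 16.2993 = 171.81 ✓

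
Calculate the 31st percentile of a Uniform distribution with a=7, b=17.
10.1000

We have X ~ Uniform(a=7, b=17).

We want to find x such that P(X ≤ x) = 0.31.

This is the 31st percentile, which means 31% of values fall below this point.

Using the inverse CDF (quantile function):
x = F⁻¹(0.31) = 10.1000

Verification: P(X ≤ 10.1000) = 0.31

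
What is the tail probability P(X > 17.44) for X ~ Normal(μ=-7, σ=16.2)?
0.065695

We have X ~ Normal(μ=-7, σ=16.2).

P(X > 17.44) = 1 - P(X ≤ 17.44)
                = 1 - F(17.44)
                = 1 - 0.934305
                = 0.065695

So there's approximately a 6.6% chance that X exceeds 17.44.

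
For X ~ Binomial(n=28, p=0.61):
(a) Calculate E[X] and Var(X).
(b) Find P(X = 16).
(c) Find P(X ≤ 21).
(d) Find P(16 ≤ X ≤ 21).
(a) E[X] = 17.0800, Var(X) = 6.6612
(b) P(X = 16) = 0.138432
(c) P(X ≤ 21) = 0.960316
(d) P(16 ≤ X ≤ 21) = 0.692707

We have X ~ Binomial(n=28, p=0.61).

(a) Moments:
E[X] = 17.0800
Var(X) = 6.6612
σ = √Var(X) = 2.5809

(b) Point probability using PMF:
P(X = 16) = 0.138432

(c) Cumulative probability using CDF:
P(X ≤ 21) = F(21) = 0.960316

(d) Range probability:
P(16 ≤ X ≤ 21) = P(X ≤ 21) - P(X ≤ 15)
                   = F(21) - F(15)
                   = 0.960316 - 0.267609
                   = 0.692707

This means approximately 69.3% of outcomes fall in the interval [16, 21].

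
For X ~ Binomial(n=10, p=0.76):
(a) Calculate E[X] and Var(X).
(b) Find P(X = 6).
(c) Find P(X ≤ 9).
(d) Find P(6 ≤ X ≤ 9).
(a) E[X] = 7.6000, Var(X) = 1.8240
(b) P(X = 6) = 0.134260
(c) P(X ≤ 9) = 0.935711
(d) P(6 ≤ X ≤ 9) = 0.868722

We have X ~ Binomial(n=10, p=0.76).

(a) Moments:
E[X] = 7.6000
Var(X) = 1.8240
σ = √Var(X) = 1.3506

(b) Point probability using PMF:
P(X = 6) = 0.134260

(c) Cumulative probability using CDF:
P(X ≤ 9) = F(9) = 0.935711

(d) Range probability:
P(6 ≤ X ≤ 9) = P(X ≤ 9) - P(X ≤ 5)
                   = F(9) - F(5)
                   = 0.935711 - 0.066989
                   = 0.868722

This means approximately 86.9% of outcomes fall in the interval [6, 9].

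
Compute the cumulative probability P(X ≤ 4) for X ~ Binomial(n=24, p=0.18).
0.560731

We have X ~ Binomial(n=24, p=0.18).

The CDF gives us P(X ≤ k).

Using the CDF:
P(X ≤ 4) = 0.560731

This means there's approximately a 56.1% chance that X is at most 4.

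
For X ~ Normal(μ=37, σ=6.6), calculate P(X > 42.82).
0.188938

We have X ~ Normal(μ=37, σ=6.6).

P(X > 42.82) = 1 - P(X ≤ 42.82)
                = 1 - F(42.82)
                = 1 - 0.811062
                = 0.188938

So there's approximately a 18.9% chance that X exceeds 42.82.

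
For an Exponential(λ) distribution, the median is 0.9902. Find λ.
λ = 0.7000

For X ~ Exponential(λ), the CDF is F(x) = 1 - e^(-λx).
The median m satisfies F(m) = 0.5:
1 - e^(-λm) = 0.5
e^(-λm) = 0.5
λm = ln(2)
m = ln(2) / λ

Given m = 0.9902:
λ = ln(2) / 0.9902 = 0.693147 / 0.9902 = 0.7000

Verification: ln(2) / 0.7000 = 0.9902 ✓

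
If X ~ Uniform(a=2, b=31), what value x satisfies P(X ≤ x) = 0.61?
19.6900

We have X ~ Uniform(a=2, b=31).

We want to find x such that P(X ≤ x) = 0.61.

This is the 61st percentile, which means 61% of values fall below this point.

Using the inverse CDF (quantile function):
x = F⁻¹(0.61) = 19.6900

Verification: P(X ≤ 19.6900) = 0.61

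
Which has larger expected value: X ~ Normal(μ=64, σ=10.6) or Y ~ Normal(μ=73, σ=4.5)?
Y has larger mean (73.0000 > 64.0000)

Compute the expected value for each distribution:

X ~ Normal(μ=64, σ=10.6):
E[X] = 64.0000

Y ~ Normal(μ=73, σ=4.5):
E[Y] = 73.0000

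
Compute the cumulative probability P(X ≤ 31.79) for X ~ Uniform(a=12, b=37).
0.791600

We have X ~ Uniform(a=12, b=37).

The CDF gives us P(X ≤ k).

Using the CDF:
P(X ≤ 31.79) = 0.791600

This means there's approximately a 79.2% chance that X is at most 31.79.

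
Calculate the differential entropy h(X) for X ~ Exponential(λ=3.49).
-0.2499 nats

We have X ~ Exponential(λ=3.49).

The differential entropy measures the uncertainty or information content of the distribution.

For an Exponential distribution with λ=3.49:
h(X) = -0.2499 nats

(In bits, this would be -0.3605 bits.)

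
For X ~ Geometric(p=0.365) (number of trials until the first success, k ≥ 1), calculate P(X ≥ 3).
0.403225

We have X ~ Geometric(p=0.365) (number of trials until the first success, k ≥ 1).

For discrete distributions, P(X ≥ 3) = 1 - P(X ≤ 2).

P(X ≤ 2) = 0.596775
P(X ≥ 3) = 1 - 0.596775 = 0.403225

So there's approximately a 40.3% chance that X is at least 3.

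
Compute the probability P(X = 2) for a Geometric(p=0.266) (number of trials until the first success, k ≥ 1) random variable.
0.195244

We have X ~ Geometric(p=0.266) (number of trials until the first success, k ≥ 1).

For a Geometric distribution, the PMF gives us the probability of each outcome.

Using the PMF formula:
P(X = 2) = 0.195244

Rounded to 4 decimal places: 0.1952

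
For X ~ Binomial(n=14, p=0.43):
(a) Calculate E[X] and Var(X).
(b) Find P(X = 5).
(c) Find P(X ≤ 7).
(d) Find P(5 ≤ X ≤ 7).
(a) E[X] = 6.0200, Var(X) = 3.4314
(b) P(X = 5) = 0.186930
(c) P(X ≤ 7) = 0.788653
(d) P(5 ≤ X ≤ 7) = 0.580826

We have X ~ Binomial(n=14, p=0.43).

(a) Moments:
E[X] = 6.0200
Var(X) = 3.4314
σ = √Var(X) = 1.8524

(b) Point probability using PMF:
P(X = 5) = 0.186930

(c) Cumulative probability using CDF:
P(X ≤ 7) = F(7) = 0.788653

(d) Range probability:
P(5 ≤ X ≤ 7) = P(X ≤ 7) - P(X ≤ 4)
                   = F(7) - F(4)
                   = 0.788653 - 0.207827
                   = 0.580826

This means approximately 58.1% of outcomes fall in the interval [5, 7].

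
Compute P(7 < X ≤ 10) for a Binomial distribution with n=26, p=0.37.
0.448953

We have X ~ Binomial(n=26, p=0.37).

To find P(7 < X ≤ 10), we use:
P(7 < X ≤ 10) = P(X ≤ 10) - P(X ≤ 7)
                 = F(10) - F(7)
                 = 0.645052 - 0.196098
                 = 0.448953

So there's approximately a 44.9% chance that X falls in this range.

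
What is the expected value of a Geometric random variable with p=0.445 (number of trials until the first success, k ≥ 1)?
2.2472

We have X ~ Geometric(p=0.445) (number of trials until the first success, k ≥ 1).

For a Geometric distribution with p=0.445 (number of trials until the first success, k ≥ 1):
E[X] = 2.2472

This is the expected (average) value of X.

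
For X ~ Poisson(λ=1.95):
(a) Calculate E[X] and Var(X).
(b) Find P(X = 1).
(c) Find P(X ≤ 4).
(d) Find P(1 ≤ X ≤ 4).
(a) E[X] = 1.9500, Var(X) = 1.9500
(b) P(X = 1) = 0.277434
(c) P(X ≤ 4) = 0.951745
(d) P(1 ≤ X ≤ 4) = 0.809471

We have X ~ Poisson(λ=1.95).

(a) Moments:
E[X] = 1.9500
Var(X) = 1.9500
σ = √Var(X) = 1.3964

(b) Point probability using PMF:
P(X = 1) = 0.277434

(c) Cumulative probability using CDF:
P(X ≤ 4) = F(4) = 0.951745

(d) Range probability:
P(1 ≤ X ≤ 4) = P(X ≤ 4) - P(X ≤ 0)
                   = F(4) - F(0)
                   = 0.951745 - 0.142274
                   = 0.809471

This means approximately 80.9% of outcomes fall in the interval [1, 4].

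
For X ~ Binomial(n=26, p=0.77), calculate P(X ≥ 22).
0.252928

We have X ~ Binomial(n=26, p=0.77).

For discrete distributions, P(X ≥ 22) = 1 - P(X ≤ 21).

P(X ≤ 21) = 0.747072
P(X ≥ 22) = 1 - 0.747072 = 0.252928

So there's approximately a 25.3% chance that X is at least 22.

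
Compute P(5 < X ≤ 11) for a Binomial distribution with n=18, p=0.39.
0.749199

We have X ~ Binomial(n=18, p=0.39).

To find P(5 < X ≤ 11), we use:
P(5 < X ≤ 11) = P(X ≤ 11) - P(X ≤ 5)
                 = F(11) - F(5)
                 = 0.983712 - 0.234513
                 = 0.749199

So there's approximately a 74.9% chance that X falls in this range.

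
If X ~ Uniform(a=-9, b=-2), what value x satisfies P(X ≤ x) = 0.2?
-7.6000

We have X ~ Uniform(a=-9, b=-2).

We want to find x such that P(X ≤ x) = 0.2.

This is the 20th percentile, which means 20% of values fall below this point.

Using the inverse CDF (quantile function):
x = F⁻¹(0.2) = -7.6000

Verification: P(X ≤ -7.6000) = 0.2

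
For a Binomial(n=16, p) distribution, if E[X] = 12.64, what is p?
p = 0.79

For a Binomial(n, p) distribution:
E[X] = n × p

Given n = 16 and E[X] = 12.64:
12.64 = 16 × p
p = 12.64 / 16 = 0.79

Verification: Binomial(16, 0.79) has E[X] = 12.64 ✓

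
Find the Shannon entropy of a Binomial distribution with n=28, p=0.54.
2.3885 nats

We have X ~ Binomial(n=28, p=0.54).

The Shannon entropy measures the uncertainty or information content of the distribution.

For a Binomial distribution with n=28, p=0.54:
H(X) = 2.3885 nats

(In bits, this would be 3.4459 bits.)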